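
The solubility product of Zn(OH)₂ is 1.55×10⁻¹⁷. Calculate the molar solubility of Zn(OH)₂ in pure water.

Zn(OH)₂(s) ⇌ Zn²⁺(aq) + 2 OH⁻(aq)
Call the molar solubility s, so that [Zn²⁺] = s and [OH⁻] = 2s.
Ksp = [Zn²⁺][OH⁻]^2 = s · (2s)^2 = 4s^3
4s^3 = 1.55×10⁻¹⁷  ⇒  s^3 = 3.88×10⁻¹⁸
s = (3.88×10⁻¹⁸)^(1/3) = 1.57×10⁻⁶ M

1.57×10⁻⁶ M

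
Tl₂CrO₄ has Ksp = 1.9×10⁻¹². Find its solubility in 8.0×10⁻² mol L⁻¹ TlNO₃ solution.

Tl₂CrO₄(s) ⇌ 2 Tl⁺(aq) + CrO₄²⁻(aq)
The solution already contains Tl⁺ at 8.0×10⁻² mol L⁻¹. Let s be the molar solubility of Tl₂CrO₄.
[Tl⁺] ≈ 8.0×10⁻² mol L⁻¹ (common ion dominates); [CrO₄²⁻] = s.
Ksp = [Tl⁺]^2[CrO₄²⁻] = (8.0×10⁻²)^2s
s = 1.9×10⁻¹² / (8.0×10⁻²)^2 = 3.0×10⁻¹⁰
s = 3.0×10⁻¹⁰ mol L⁻¹

3.0×10⁻¹⁰ M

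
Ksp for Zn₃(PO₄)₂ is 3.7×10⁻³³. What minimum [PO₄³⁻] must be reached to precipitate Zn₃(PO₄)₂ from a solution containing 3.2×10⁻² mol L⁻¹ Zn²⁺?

The threshold for precipitation is Q = Ksp.
Zn₃(PO₄)₂(s) ⇌ 3 Zn²⁺(aq) + 2 PO₄³⁻(aq)
Ksp = [Zn²⁺]^3[PO₄³⁻]^2 = [PO₄³⁻]^2(3.2×10⁻²)^3
[PO₄³⁻]^2 = 3.7×10⁻³³ / (3.2×10⁻²)^3 = 1.1×10⁻²⁸
[PO₄³⁻] = 1.1×10⁻¹⁴ mol L⁻¹

1.1×10⁻¹⁴ M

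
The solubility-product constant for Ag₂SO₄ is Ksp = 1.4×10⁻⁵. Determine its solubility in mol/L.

Ag₂SO₄(s) ⇌ 2 Ag⁺(aq) + SO₄²⁻(aq)
Let s be the molar solubility. Then [Ag⁺] = 2s and [SO₄²⁻] = s.
Ksp = [Ag⁺]^2[SO₄²⁻] = (2s)^2 · s = 4s^3
4s^3 = 1.4×10⁻⁵  ⇒  s^3 = 3.5×10⁻⁶
s = 1.5×10⁻² M

1.5×10⁻² M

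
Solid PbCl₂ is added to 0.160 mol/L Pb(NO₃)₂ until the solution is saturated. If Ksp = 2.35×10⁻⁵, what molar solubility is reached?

PbCl₂(s) ⇌ Pb²⁺(aq) + 2 Cl⁻(aq)
Pb²⁺ is already present at 0.160 mol/L. If s mol/L of PbCl₂ dissolves, [Cl⁻] = 2s while [Pb²⁺] ≈ 0.160 mol/L.
Ksp = [Pb²⁺][Cl⁻]^2 = (0.160)(2s)^2
(2s)^2 = 2.35×10⁻⁵ / (0.160) = 1.47×10⁻⁴
s = 6.06×10⁻³ mol/L

6.06×10⁻³ M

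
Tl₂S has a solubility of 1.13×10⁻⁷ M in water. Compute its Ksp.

Ksp = 5.77×10⁻²¹

Tl₂S(s) ⇌ 2 Tl⁺(aq) + S²⁻(aq)
For each mole of Tl₂S that dissolves per liter, [Tl⁺] = 2s and [S²⁻] = s; let s denote this solubility.
Ksp = [Tl⁺]^2[S²⁻] = (2s)^2 · s = 4s^3
Ksp = 4 × (1.13×10⁻⁷)^3 = 5.77×10⁻²¹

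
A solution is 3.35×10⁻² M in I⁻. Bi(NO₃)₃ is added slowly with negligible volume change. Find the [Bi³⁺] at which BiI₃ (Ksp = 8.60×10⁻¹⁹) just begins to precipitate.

2.29×10⁻¹⁴ M

Precipitation of each salt begins when its ion product equals Ksp.
BiI₃(s) ⇌ Bi³⁺(aq) + 3 I⁻(aq)
Ksp = [Bi³⁺][I⁻]^3 = [Bi³⁺](3.35×10⁻²)^3
[Bi³⁺] = 8.60×10⁻¹⁹ / (3.35×10⁻²)^3 = 2.29×10⁻¹⁴
[Bi³⁺] = 2.29×10⁻¹⁴ M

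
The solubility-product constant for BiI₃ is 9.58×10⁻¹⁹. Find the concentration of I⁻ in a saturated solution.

4.12×10⁻⁵ M

BiI₃(s) ⇌ Bi³⁺(aq) + 3 I⁻(aq)
Let s be the molar solubility. Then [Bi³⁺] = s and [I⁻] = 3s.
Ksp = [Bi³⁺][I⁻]^3 = s · (3s)^3 = 27s^4 = 9.58×10⁻¹⁹
s = 1.37×10⁻⁵ mol L⁻¹
[I⁻] = 3s = 4.12×10⁻⁵ mol L⁻¹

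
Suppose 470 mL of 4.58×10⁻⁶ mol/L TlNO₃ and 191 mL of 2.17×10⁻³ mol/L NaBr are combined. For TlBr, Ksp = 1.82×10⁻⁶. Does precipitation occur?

After mixing, V = 470 mL + 191 mL = 661 mL.
[Tl⁺] = (4.58×10⁻⁶)(470)/661 = 3.26×10⁻⁶ mol/L
[Br⁻] = (2.17×10⁻³)(191)/661 = 6.27×10⁻⁴ mol/L
Q = [Tl⁺][Br⁻] = 2.04×10⁻⁹
Since Q (2.04×10⁻⁹) is less than Ksp (1.82×10⁻⁶), no TlBr precipitates.

No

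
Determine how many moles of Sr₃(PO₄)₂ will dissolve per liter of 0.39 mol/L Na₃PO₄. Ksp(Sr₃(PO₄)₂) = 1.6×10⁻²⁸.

3.4×10⁻¹⁰ M

Sr₃(PO₄)₂(s) ⇌ 3 Sr²⁺(aq) + 2 PO₄³⁻(aq)
PO₄³⁻ is already present at 0.39 mol/L. If s mol/L of Sr₃(PO₄)₂ dissolves, [Sr²⁺] = 3s while [PO₄³⁻] ≈ 0.39 mol/L.
Ksp = [Sr²⁺]^3[PO₄³⁻]^2 = (3s)^3(0.39)^2
(3s)^3 = 1.6×10⁻²⁸ / (0.39)^2 = 1.1×10⁻²⁷
s = 3.4×10⁻¹⁰ mol/L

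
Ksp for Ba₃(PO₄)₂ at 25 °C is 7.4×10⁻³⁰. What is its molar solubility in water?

5.9×10⁻⁷ M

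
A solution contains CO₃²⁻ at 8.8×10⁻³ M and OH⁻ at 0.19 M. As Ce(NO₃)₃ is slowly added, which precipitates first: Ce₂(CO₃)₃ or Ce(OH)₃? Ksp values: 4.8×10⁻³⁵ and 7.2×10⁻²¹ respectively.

A salt starts to precipitate once the ion product Q reaches its Ksp.
For Ce₂(CO₃)₃: [Ce³⁺] = (Ksp/[CO₃²⁻]^3)^(1/2) = 8.4×10⁻¹⁵ M
For Ce(OH)₃: [Ce³⁺] = (Ksp/[OH⁻]^3) = 1.0×10⁻¹⁸ M
Ce(OH)₃ requires the lower [Ce³⁺], so it precipitates first.

Ce(OH)₃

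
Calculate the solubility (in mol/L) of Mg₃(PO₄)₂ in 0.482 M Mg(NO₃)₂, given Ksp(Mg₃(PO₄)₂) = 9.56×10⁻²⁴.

Mg₃(PO₄)₂(s) ⇌ 3 Mg²⁺(aq) + 2 PO₄³⁻(aq)
Let s be the solubility of Mg₃(PO₄)₂ here. The common ion gives [Mg²⁺] ≈ 0.482 M, and [PO₄³⁻] = 2s.
Ksp = [Mg²⁺]^3[PO₄³⁻]^2 = (0.482)^3(2s)^2
(2s)^2 = 9.56×10⁻²⁴ / (0.482)^3 = 8.54×10⁻²³
s = 4.62×10⁻¹² M

4.62×10⁻¹² M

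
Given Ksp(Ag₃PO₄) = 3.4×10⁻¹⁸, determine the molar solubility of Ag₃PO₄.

1.9×10⁻⁵ M

Ag₃PO₄(s) ⇌ 3 Ag⁺(aq) + PO₄³⁻(aq)
If s mol/L of Ag₃PO₄ dissolves, [Ag⁺] = 3s and [PO₄³⁻] = s.
Ksp = [Ag⁺]^3[PO₄³⁻] = (3s)^3 · s = 27s^4
27s^4 = 3.4×10⁻¹⁸  ⇒  s^4 = 1.3×10⁻¹⁹
Taking the 4th root, s = 1.9×10⁻⁵ M.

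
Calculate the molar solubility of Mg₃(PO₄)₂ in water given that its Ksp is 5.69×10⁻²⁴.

8.80×10⁻⁶ M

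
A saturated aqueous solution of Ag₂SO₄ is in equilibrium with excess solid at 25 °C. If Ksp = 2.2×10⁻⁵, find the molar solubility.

1.8×10⁻² M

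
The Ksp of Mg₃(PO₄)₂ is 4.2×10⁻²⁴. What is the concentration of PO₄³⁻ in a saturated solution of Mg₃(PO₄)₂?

Mg₃(PO₄)₂(s) ⇌ 3 Mg²⁺(aq) + 2 PO₄³⁻(aq)
With molar solubility s: [Mg²⁺] = 3s, [PO₄³⁻] = 2s.
Ksp = [Mg²⁺]^3[PO₄³⁻]^2 = (3s)^3 · (2s)^2 = 108s^5 = 4.2×10⁻²⁴
s = 8.3×10⁻⁶ M
[PO₄³⁻] = 2s = 1.7×10⁻⁵ M

1.7×10⁻⁵ M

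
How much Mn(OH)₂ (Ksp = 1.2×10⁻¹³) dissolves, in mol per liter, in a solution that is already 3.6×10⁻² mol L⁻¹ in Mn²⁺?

9.1×10⁻⁷ M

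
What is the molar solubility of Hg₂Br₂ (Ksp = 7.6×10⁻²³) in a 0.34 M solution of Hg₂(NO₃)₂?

Hg₂Br₂(s) ⇌ Hg₂²⁺(aq) + 2 Br⁻(aq)
Hg₂²⁺ is already present at 0.34 M. If s mol/L of Hg₂Br₂ dissolves, [Br⁻] = 2s while [Hg₂²⁺] ≈ 0.34 M.
Ksp = [Hg₂²⁺][Br⁻]^2 = (0.34)(2s)^2
(2s)^2 = 7.6×10⁻²³ / (0.34) = 2.2×10⁻²²
s = 7.5×10⁻¹² M

7.5×10⁻¹² M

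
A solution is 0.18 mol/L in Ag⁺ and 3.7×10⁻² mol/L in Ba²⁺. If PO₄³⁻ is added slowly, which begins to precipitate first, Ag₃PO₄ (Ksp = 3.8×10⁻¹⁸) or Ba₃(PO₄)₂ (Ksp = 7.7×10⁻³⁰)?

A salt starts to precipitate once the ion product Q reaches its Ksp.
For Ag₃PO₄: [PO₄³⁻] = (Ksp/[Ag⁺]^3) = 6.5×10⁻¹⁶ mol/L
For Ba₃(PO₄)₂: [PO₄³⁻] = (Ksp/[Ba²⁺]^3)^(1/2) = 3.9×10⁻¹³ mol/L
Since Ag₃PO₄ needs less PO₄³⁻ to reach saturation, it precipitates first.

Ag₃PO₄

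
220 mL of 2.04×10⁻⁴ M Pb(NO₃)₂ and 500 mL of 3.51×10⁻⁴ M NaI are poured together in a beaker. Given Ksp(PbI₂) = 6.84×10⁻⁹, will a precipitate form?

No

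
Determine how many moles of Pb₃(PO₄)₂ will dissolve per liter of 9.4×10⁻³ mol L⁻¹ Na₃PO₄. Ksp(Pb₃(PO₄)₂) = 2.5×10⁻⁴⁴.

Pb₃(PO₄)₂(s) ⇌ 3 Pb²⁺(aq) + 2 PO₄³⁻(aq)
With PO₄³⁻ already at 9.4×10⁻³ mol L⁻¹ and s small, take [PO₄³⁻] ≈ 9.4×10⁻³ mol L⁻¹ and [Pb²⁺] = 3s.
Ksp = [Pb²⁺]^3[PO₄³⁻]^2 = (3s)^3(9.4×10⁻³)^2
(3s)^3 = 2.5×10⁻⁴⁴ / (9.4×10⁻³)^2 = 2.8×10⁻⁴⁰
s = 2.2×10⁻¹⁴ mol L⁻¹

2.2×10⁻¹⁴ M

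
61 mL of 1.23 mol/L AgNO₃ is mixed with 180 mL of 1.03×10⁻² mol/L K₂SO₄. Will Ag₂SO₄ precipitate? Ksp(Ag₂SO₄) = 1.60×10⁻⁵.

Yes

The combined volume is 241 mL.
[Ag⁺] = (1.23)(61)/241 = 0.311 mol/L
[SO₄²⁻] = (1.03×10⁻²)(180)/241 = 7.69×10⁻³ mol/L
Q = [Ag⁺]^2[SO₄²⁻] = 7.46×10⁻⁴
Q = 7.46×10⁻⁴ > Ksp = 1.60×10⁻⁵, so the solution is supersaturated and Ag₂SO₄ precipitates.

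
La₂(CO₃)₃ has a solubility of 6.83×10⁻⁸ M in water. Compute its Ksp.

La₂(CO₃)₃(s) ⇌ 2 La³⁺(aq) + 3 CO₃²⁻(aq)
For each mole of La₂(CO₃)₃ that dissolves per liter, [La³⁺] = 2s and [CO₃²⁻] = 3s; let s denote this solubility.
Ksp = [La³⁺]^2[CO₃²⁻]^3 = (2s)^2 · (3s)^3 = 108s^5
Ksp = 108 × (6.83×10⁻⁸)^5 = 1.61×10⁻³⁴

Ksp = 1.61×10⁻³⁴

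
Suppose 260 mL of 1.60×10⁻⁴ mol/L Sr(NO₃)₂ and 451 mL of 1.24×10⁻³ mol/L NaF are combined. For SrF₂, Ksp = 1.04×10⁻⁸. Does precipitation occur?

No

The combined volume is 711 mL.
[Sr²⁺] = (1.60×10⁻⁴)(260)/711 = 5.85×10⁻⁵ mol/L
[F⁻] = (1.24×10⁻³)(451)/711 = 7.87×10⁻⁴ mol/L
Q = [Sr²⁺][F⁻]^2 = 3.62×10⁻¹¹
Q < Ksp (3.62×10⁻¹¹ vs 1.04×10⁻⁸); the solution remains unsaturated and no precipitate forms.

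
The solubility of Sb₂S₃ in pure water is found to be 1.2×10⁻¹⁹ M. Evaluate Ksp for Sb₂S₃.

Ksp = 2.7×10⁻⁹³

Sb₂S₃(s) ⇌ 2 Sb³⁺(aq) + 3 S²⁻(aq)
Let s be the molar solubility. Then [Sb³⁺] = 2s and [S²⁻] = 3s.
Ksp = [Sb³⁺]^2[S²⁻]^3 = (2s)^2 · (3s)^3 = 108s^5
Ksp = 108 × (1.2×10⁻¹⁹)^5 = 2.7×10⁻⁹³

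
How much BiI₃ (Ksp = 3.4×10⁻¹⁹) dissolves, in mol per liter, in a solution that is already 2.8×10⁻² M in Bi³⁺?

BiI₃(s) ⇌ Bi³⁺(aq) + 3 I⁻(aq)
The solution already contains Bi³⁺ at 2.8×10⁻² M. Let s be the molar solubility of BiI₃.
[Bi³⁺] ≈ 2.8×10⁻² M (common ion dominates); [I⁻] = 3s.
Ksp = [Bi³⁺][I⁻]^3 = (2.8×10⁻²)(3s)^3
(3s)^3 = 3.4×10⁻¹⁹ / (2.8×10⁻²) = 1.2×10⁻¹⁷
s = 7.7×10⁻⁷ M

7.7×10⁻⁷ M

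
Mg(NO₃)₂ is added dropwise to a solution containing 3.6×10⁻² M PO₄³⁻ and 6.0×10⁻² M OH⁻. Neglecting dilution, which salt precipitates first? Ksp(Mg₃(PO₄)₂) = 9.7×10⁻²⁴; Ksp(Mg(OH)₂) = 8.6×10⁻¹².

A salt starts to precipitate once the ion product Q reaches its Ksp.
For Mg₃(PO₄)₂: [Mg²⁺] = (Ksp/[PO₄³⁻]^2)^(1/3) = 2.0×10⁻⁷ M
For Mg(OH)₂: [Mg²⁺] = (Ksp/[OH⁻]^2) = 2.4×10⁻⁹ M
Since Mg(OH)₂ needs less Mg²⁺ to reach saturation, it precipitates first.

Mg(OH)₂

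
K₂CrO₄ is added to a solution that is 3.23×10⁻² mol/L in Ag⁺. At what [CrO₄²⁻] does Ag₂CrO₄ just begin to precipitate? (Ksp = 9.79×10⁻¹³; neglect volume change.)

Each salt precipitates once Q = Ksp for that salt.
Ag₂CrO₄(s) ⇌ 2 Ag⁺(aq) + CrO₄²⁻(aq)
Ksp = [Ag⁺]^2[CrO₄²⁻] = [CrO₄²⁻](3.23×10⁻²)^2
[CrO₄²⁻] = 9.79×10⁻¹³ / (3.23×10⁻²)^2 = 9.38×10⁻¹⁰
[CrO₄²⁻] = 9.38×10⁻¹⁰ mol/L

9.38×10⁻¹⁰ M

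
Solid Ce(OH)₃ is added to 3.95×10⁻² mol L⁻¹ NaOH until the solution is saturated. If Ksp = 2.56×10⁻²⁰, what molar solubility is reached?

4.15×10⁻¹⁶ M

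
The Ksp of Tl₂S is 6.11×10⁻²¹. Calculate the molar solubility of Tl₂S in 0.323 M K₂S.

6.88×10⁻¹¹ M

Tl₂S(s) ⇌ 2 Tl⁺(aq) + S²⁻(aq)
S²⁻ is already present at 0.323 M. If s mol/L of Tl₂S dissolves, [Tl⁺] = 2s while [S²⁻] ≈ 0.323 M.
Ksp = [Tl⁺]^2[S²⁻] = (2s)^2(0.323)
(2s)^2 = 6.11×10⁻²¹ / (0.323) = 1.89×10⁻²⁰
s = 6.88×10⁻¹¹ M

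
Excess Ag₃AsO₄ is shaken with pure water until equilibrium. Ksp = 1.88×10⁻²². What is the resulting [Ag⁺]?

4.87×10⁻⁶ M

Ag₃AsO₄(s) ⇌ 3 Ag⁺(aq) + AsO₄³⁻(aq)
Let s be the molar solubility. Then [Ag⁺] = 3s and [AsO₄³⁻] = s.
Ksp = [Ag⁺]^3[AsO₄³⁻] = (3s)^3 · s = 27s^4 = 1.88×10⁻²²
s = 1.62×10⁻⁶ M
[Ag⁺] = 3s = 4.87×10⁻⁶ M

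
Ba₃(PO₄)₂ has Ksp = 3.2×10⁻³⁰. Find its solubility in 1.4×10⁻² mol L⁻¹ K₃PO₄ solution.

8.5×10⁻¹⁰ M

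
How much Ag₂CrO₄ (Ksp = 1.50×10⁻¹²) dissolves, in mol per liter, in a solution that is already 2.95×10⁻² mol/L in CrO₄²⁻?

Ag₂CrO₄(s) ⇌ 2 Ag⁺(aq) + CrO₄²⁻(aq)
With CrO₄²⁻ already at 2.95×10⁻² mol/L and s small, take [CrO₄²⁻] ≈ 2.95×10⁻² mol/L and [Ag⁺] = 2s.
Ksp = [Ag⁺]^2[CrO₄²⁻] = (2s)^2(2.95×10⁻²)
(2s)^2 = 1.50×10⁻¹² / (2.95×10⁻²) = 5.08×10⁻¹¹
s = 3.57×10⁻⁶ mol/L

3.57×10⁻⁶ M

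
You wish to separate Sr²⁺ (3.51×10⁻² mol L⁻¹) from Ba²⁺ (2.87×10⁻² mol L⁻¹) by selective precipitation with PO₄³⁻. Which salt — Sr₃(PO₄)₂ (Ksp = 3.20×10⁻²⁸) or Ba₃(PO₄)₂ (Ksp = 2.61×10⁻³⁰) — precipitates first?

Ba₃(PO₄)₂

A salt starts to precipitate once the ion product Q reaches its Ksp.
For Sr₃(PO₄)₂: [PO₄³⁻] = (Ksp/[Sr²⁺]^3)^(1/2) = 2.72×10⁻¹² mol L⁻¹
For Ba₃(PO₄)₂: [PO₄³⁻] = (Ksp/[Ba²⁺]^3)^(1/2) = 3.32×10⁻¹³ mol L⁻¹
Ba₃(PO₄)₂ requires the lower [PO₄³⁻], so it precipitates first.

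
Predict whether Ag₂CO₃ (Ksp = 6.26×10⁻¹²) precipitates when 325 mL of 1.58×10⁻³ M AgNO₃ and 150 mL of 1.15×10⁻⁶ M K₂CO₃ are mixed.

No

After mixing, V = 325 mL + 150 mL = 475 mL.
[Ag⁺] = (1.58×10⁻³)(325)/475 = 1.08×10⁻³ M
[CO₃²⁻] = (1.15×10⁻⁶)(150)/475 = 3.63×10⁻⁷ M
Q = [Ag⁺]^2[CO₃²⁻] = 4.24×10⁻¹³
Since Q (4.24×10⁻¹³) is less than Ksp (6.26×10⁻¹²), no Ag₂CO₃ precipitates.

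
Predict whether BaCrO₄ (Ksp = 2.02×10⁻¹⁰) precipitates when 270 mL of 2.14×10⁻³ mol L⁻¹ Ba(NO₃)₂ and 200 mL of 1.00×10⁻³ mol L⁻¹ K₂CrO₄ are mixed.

Total volume after mixing = 270 + 200 = 470 mL.
[Ba²⁺] = (2.14×10⁻³)(270)/470 = 1.23×10⁻³ mol L⁻¹
[CrO₄²⁻] = (1.00×10⁻³)(200)/470 = 4.26×10⁻⁴ mol L⁻¹
Q = [Ba²⁺][CrO₄²⁻] = 5.23×10⁻⁷
Q = 5.23×10⁻⁷ > Ksp = 2.02×10⁻¹⁰, so the solution is supersaturated and BaCrO₄ precipitates.

Yes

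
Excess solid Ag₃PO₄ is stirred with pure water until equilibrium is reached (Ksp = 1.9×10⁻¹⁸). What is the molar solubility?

1.6×10⁻⁵ M

Ag₃PO₄(s) ⇌ 3 Ag⁺(aq) + PO₄³⁻(aq)
Let s be the molar solubility. Then [Ag⁺] = 3s and [PO₄³⁻] = s.
Ksp = [Ag⁺]^3[PO₄³⁻] = (3s)^3 · s = 27s^4
27s^4 = 1.9×10⁻¹⁸  ⇒  s^4 = 7.0×10⁻²⁰
Taking the 4th root, s = 1.6×10⁻⁵ mol L⁻¹.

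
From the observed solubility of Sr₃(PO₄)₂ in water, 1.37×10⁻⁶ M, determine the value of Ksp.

Ksp = 5.21×10⁻²⁸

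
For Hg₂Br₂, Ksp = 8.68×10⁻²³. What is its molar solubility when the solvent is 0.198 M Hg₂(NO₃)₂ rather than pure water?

Hg₂Br₂(s) ⇌ Hg₂²⁺(aq) + 2 Br⁻(aq)
With Hg₂²⁺ already at 0.198 M and s small, take [Hg₂²⁺] ≈ 0.198 M and [Br⁻] = 2s.
Ksp = [Hg₂²⁺][Br⁻]^2 = (0.198)(2s)^2
(2s)^2 = 8.68×10⁻²³ / (0.198) = 4.38×10⁻²²
s = 1.05×10⁻¹¹ M

1.05×10⁻¹¹ M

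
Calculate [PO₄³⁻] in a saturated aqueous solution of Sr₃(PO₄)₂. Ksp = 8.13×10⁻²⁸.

Sr₃(PO₄)₂(s) ⇌ 3 Sr²⁺(aq) + 2 PO₄³⁻(aq)
For each mole of Sr₃(PO₄)₂ that dissolves per liter, [Sr²⁺] = 3s and [PO₄³⁻] = 2s; let s denote this solubility.
Ksp = [Sr²⁺]^3[PO₄³⁻]^2 = (3s)^3 · (2s)^2 = 108s^5 = 8.13×10⁻²⁸
s = 1.50×10⁻⁶ mol L⁻¹
[PO₄³⁻] = 2s = 2.99×10⁻⁶ mol L⁻¹

2.99×10⁻⁶ M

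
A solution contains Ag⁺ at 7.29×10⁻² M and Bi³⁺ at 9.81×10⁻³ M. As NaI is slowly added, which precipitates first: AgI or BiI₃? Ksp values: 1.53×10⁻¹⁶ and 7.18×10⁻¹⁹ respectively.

The threshold for precipitation is Q = Ksp.
For AgI: [I⁻] = (Ksp/[Ag⁺]) = 2.10×10⁻¹⁵ M
For BiI₃: [I⁻] = (Ksp/[Bi³⁺])^(1/3) = 4.18×10⁻⁶ M
Since AgI needs less I⁻ to reach saturation, it precipitates first.

AgI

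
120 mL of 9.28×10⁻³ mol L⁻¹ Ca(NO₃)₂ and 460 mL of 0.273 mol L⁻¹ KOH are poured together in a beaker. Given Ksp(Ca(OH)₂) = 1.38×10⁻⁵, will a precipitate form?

Total volume after mixing = 120 + 460 = 580 mL.
[Ca²⁺] = (9.28×10⁻³)(120)/580 = 1.92×10⁻³ mol L⁻¹
[OH⁻] = (0.273)(460)/580 = 0.217 mol L⁻¹
Q = [Ca²⁺][OH⁻]^2 = 9.00×10⁻⁵
Since Q (9.00×10⁻⁵) exceeds Ksp (1.38×10⁻⁵), Ca(OH)₂ will precipitate.

Yes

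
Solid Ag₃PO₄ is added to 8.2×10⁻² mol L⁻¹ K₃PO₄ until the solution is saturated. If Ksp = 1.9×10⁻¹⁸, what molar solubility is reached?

9.5×10⁻⁷ M

Ag₃PO₄(s) ⇌ 3 Ag⁺(aq) + PO₄³⁻(aq)
The solution already contains PO₄³⁻ at 8.2×10⁻² mol L⁻¹. Let s be the molar solubility of Ag₃PO₄.
[PO₄³⁻] ≈ 8.2×10⁻² mol L⁻¹ (common ion dominates); [Ag⁺] = 3s.
Ksp = [Ag⁺]^3[PO₄³⁻] = (3s)^3(8.2×10⁻²)
(3s)^3 = 1.9×10⁻¹⁸ / (8.2×10⁻²) = 2.3×10⁻¹⁷
s = 9.5×10⁻⁷ mol L⁻¹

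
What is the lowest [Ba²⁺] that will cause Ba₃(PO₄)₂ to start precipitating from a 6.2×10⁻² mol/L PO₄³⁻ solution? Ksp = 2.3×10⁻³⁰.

8.4×10⁻¹⁰ M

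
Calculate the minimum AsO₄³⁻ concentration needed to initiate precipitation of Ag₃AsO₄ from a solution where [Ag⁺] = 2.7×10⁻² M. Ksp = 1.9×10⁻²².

9.7×10⁻¹⁸ M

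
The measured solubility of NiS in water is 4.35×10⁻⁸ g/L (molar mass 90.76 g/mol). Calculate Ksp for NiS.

Ksp = 2.30×10⁻¹⁹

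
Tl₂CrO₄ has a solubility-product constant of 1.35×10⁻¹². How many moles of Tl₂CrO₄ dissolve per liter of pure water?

Tl₂CrO₄(s) ⇌ 2 Tl⁺(aq) + CrO₄²⁻(aq)
For each mole of Tl₂CrO₄ that dissolves per liter, [Tl⁺] = 2s and [CrO₄²⁻] = s; let s denote this solubility.
Ksp = [Tl⁺]^2[CrO₄²⁻] = (2s)^2 · s = 4s^3
4s^3 = 1.35×10⁻¹²  ⇒  s^3 = 3.38×10⁻¹³
s = 6.96×10⁻⁵ mol/L

6.96×10⁻⁵ M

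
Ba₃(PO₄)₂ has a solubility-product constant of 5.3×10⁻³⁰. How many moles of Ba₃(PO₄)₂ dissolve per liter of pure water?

Ba₃(PO₄)₂(s) ⇌ 3 Ba²⁺(aq) + 2 PO₄³⁻(aq)
If s mol/L of Ba₃(PO₄)₂ dissolves, [Ba²⁺] = 3s and [PO₄³⁻] = 2s.
Ksp = [Ba²⁺]^3[PO₄³⁻]^2 = (3s)^3 · (2s)^2 = 108s^5
108s^5 = 5.3×10⁻³⁰  ⇒  s^5 = 4.9×10⁻³²
s = (4.9×10⁻³²)^(1/5) = 5.5×10⁻⁷ mol L⁻¹

5.5×10⁻⁷ M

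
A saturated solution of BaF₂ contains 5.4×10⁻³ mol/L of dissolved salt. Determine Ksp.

BaF₂(s) ⇌ Ba²⁺(aq) + 2 F⁻(aq)
Let s be the molar solubility. Then [Ba²⁺] = s and [F⁻] = 2s.
Ksp = [Ba²⁺][F⁻]^2 = s · (2s)^2 = 4s^3
Ksp = 4 × (5.4×10⁻³)^3 = 6.3×10⁻⁷

Ksp = 6.3×10⁻⁷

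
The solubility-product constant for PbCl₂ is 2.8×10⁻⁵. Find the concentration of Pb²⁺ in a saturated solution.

PbCl₂(s) ⇌ Pb²⁺(aq) + 2 Cl⁻(aq)
Let s be the molar solubility. Then [Pb²⁺] = s and [Cl⁻] = 2s.
Ksp = [Pb²⁺][Cl⁻]^2 = s · (2s)^2 = 4s^3 = 2.8×10⁻⁵
s = 1.9×10⁻² mol/L
[Pb²⁺] = s = 1.9×10⁻² mol/L

1.9×10⁻² M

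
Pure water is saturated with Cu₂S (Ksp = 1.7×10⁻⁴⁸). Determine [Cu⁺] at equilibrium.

Cu₂S(s) ⇌ 2 Cu⁺(aq) + S²⁻(aq)
For each mole of Cu₂S that dissolves per liter, [Cu⁺] = 2s and [S²⁻] = s; let s denote this solubility.
Ksp = [Cu⁺]^2[S²⁻] = (2s)^2 · s = 4s^3 = 1.7×10⁻⁴⁸
s = 7.5×10⁻¹⁷ mol L⁻¹
[Cu⁺] = 2s = 1.5×10⁻¹⁶ mol L⁻¹

1.5×10⁻¹⁶ M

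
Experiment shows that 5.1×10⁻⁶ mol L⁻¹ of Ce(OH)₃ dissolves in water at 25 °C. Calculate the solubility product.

Ce(OH)₃(s) ⇌ Ce³⁺(aq) + 3 OH⁻(aq)
If s mol/L of Ce(OH)₃ dissolves, [Ce³⁺] = s and [OH⁻] = 3s.
Ksp = [Ce³⁺][OH⁻]^3 = s · (3s)^3 = 27s^4
Ksp = 27 × (5.1×10⁻⁶)^4 = 1.8×10⁻²⁰

Ksp = 1.8×10⁻²⁰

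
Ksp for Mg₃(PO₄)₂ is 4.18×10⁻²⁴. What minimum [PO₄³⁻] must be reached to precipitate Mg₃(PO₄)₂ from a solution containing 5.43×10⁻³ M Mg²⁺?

5.11×10⁻⁹ M

Precipitation begins when Q = Ksp.
Mg₃(PO₄)₂(s) ⇌ 3 Mg²⁺(aq) + 2 PO₄³⁻(aq)
Ksp = [Mg²⁺]^3[PO₄³⁻]^2 = [PO₄³⁻]^2(5.43×10⁻³)^3
[PO₄³⁻]^2 = 4.18×10⁻²⁴ / (5.43×10⁻³)^3 = 2.61×10⁻¹⁷
[PO₄³⁻] = 5.11×10⁻⁹ M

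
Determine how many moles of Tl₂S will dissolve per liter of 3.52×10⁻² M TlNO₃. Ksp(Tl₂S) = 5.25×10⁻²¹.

Tl₂S(s) ⇌ 2 Tl⁺(aq) + S²⁻(aq)
With Tl⁺ already at 3.52×10⁻² M and s small, take [Tl⁺] ≈ 3.52×10⁻² M and [S²⁻] = s.
Ksp = [Tl⁺]^2[S²⁻] = (3.52×10⁻²)^2s
s = 5.25×10⁻²¹ / (3.52×10⁻²)^2 = 4.24×10⁻¹⁸
s = 4.24×10⁻¹⁸ M

4.24×10⁻¹⁸ M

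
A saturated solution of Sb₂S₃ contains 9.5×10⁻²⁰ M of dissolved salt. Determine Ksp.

Ksp = 8.4×10⁻⁹⁴

Sb₂S₃(s) ⇌ 2 Sb³⁺(aq) + 3 S²⁻(aq)
Call the molar solubility s, so that [Sb³⁺] = 2s and [S²⁻] = 3s.
Ksp = [Sb³⁺]^2[S²⁻]^3 = (2s)^2 · (3s)^3 = 108s^5
Ksp = 108 × (9.5×10⁻²⁰)^5 = 8.4×10⁻⁹⁴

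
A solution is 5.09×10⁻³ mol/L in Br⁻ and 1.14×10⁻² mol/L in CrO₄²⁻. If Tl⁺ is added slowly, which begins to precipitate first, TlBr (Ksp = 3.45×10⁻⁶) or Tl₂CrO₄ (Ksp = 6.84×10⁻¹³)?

Tl₂CrO₄

Precipitation of each salt begins when its ion product equals Ksp.
For TlBr: [Tl⁺] = (Ksp/[Br⁻]) = 6.78×10⁻⁴ mol/L
For Tl₂CrO₄: [Tl⁺] = (Ksp/[CrO₄²⁻])^(1/2) = 7.75×10⁻⁶ mol/L
Since Tl₂CrO₄ needs less Tl⁺ to reach saturation, it precipitates first.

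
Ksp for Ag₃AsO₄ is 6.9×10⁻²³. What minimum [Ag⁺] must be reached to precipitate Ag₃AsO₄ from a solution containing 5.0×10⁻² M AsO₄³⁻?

1.1×10⁻⁷ M

A salt starts to precipitate once the ion product Q reaches its Ksp.
Ag₃AsO₄(s) ⇌ 3 Ag⁺(aq) + AsO₄³⁻(aq)
Ksp = [Ag⁺]^3[AsO₄³⁻] = [Ag⁺]^3(5.0×10⁻²)
[Ag⁺]^3 = 6.9×10⁻²³ / (5.0×10⁻²) = 1.4×10⁻²¹
[Ag⁺] = 1.1×10⁻⁷ M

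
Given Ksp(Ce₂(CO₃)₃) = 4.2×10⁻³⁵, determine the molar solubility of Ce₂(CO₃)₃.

5.2×10⁻⁸ M

Ce₂(CO₃)₃(s) ⇌ 2 Ce³⁺(aq) + 3 CO₃²⁻(aq)
Call the molar solubility s, so that [Ce³⁺] = 2s and [CO₃²⁻] = 3s.
Ksp = [Ce³⁺]^2[CO₃²⁻]^3 = (2s)^2 · (3s)^3 = 108s^5
108s^5 = 4.2×10⁻³⁵  ⇒  s^5 = 3.9×10⁻³⁷
s = 5.2×10⁻⁸ mol/L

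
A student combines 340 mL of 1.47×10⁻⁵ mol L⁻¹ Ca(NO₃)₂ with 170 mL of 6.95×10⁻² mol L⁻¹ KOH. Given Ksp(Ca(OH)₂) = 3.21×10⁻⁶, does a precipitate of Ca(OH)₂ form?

The combined volume is 510 mL.
[Ca²⁺] = (1.47×10⁻⁵)(340)/510 = 9.80×10⁻⁶ mol L⁻¹
[OH⁻] = (6.95×10⁻²)(170)/510 = 2.32×10⁻² mol L⁻¹
Q = [Ca²⁺][OH⁻]^2 = 5.26×10⁻⁹
Since Q (5.26×10⁻⁹) is less than Ksp (3.21×10⁻⁶), no Ca(OH)₂ precipitates.

No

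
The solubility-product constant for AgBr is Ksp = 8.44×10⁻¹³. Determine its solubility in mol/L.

AgBr(s) ⇌ Ag⁺(aq) + Br⁻(aq)
If s mol/L of AgBr dissolves, [Ag⁺] = s and [Br⁻] = s.
Ksp = [Ag⁺][Br⁻] = s · s = s^2
s^2 = 8.44×10⁻¹³
Taking the 2nd root, s = 9.19×10⁻⁷ mol/L.

9.19×10⁻⁷ M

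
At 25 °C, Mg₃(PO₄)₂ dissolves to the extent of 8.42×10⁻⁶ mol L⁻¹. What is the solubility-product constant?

Ksp = 4.57×10⁻²⁴

Mg₃(PO₄)₂(s) ⇌ 3 Mg²⁺(aq) + 2 PO₄³⁻(aq)
If s mol/L of Mg₃(PO₄)₂ dissolves, [Mg²⁺] = 3s and [PO₄³⁻] = 2s.
Ksp = [Mg²⁺]^3[PO₄³⁻]^2 = (3s)^3 · (2s)^2 = 108s^5
Ksp = 108 × (8.42×10⁻⁶)^5 = 4.57×10⁻²⁴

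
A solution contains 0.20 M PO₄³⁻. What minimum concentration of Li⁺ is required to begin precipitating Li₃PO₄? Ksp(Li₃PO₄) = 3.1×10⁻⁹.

Each salt precipitates once Q = Ksp for that salt.
Li₃PO₄(s) ⇌ 3 Li⁺(aq) + PO₄³⁻(aq)
Ksp = [Li⁺]^3[PO₄³⁻] = [Li⁺]^3(0.20)
[Li⁺]^3 = 3.1×10⁻⁹ / (0.20) = 1.6×10⁻⁸
[Li⁺] = 2.5×10⁻³ M

2.5×10⁻³ M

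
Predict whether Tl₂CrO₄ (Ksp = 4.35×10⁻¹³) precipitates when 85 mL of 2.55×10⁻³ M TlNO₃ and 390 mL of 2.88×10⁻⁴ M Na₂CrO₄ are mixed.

Yes

Total volume after mixing = 85 + 390 = 475 mL.
[Tl⁺] = (2.55×10⁻³)(85)/475 = 4.56×10⁻⁴ M
[CrO₄²⁻] = (2.88×10⁻⁴)(390)/475 = 2.36×10⁻⁴ M
Q = [Tl⁺]^2[CrO₄²⁻] = 4.92×10⁻¹¹
Because Q > Ksp (4.92×10⁻¹¹ vs 4.35×10⁻¹³), a precipitate of Tl₂CrO₄ forms.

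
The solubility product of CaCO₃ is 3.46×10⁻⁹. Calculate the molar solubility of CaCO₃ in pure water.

CaCO₃(s) ⇌ Ca²⁺(aq) + CO₃²⁻(aq)
If s mol/L of CaCO₃ dissolves, [Ca²⁺] = s and [CO₃²⁻] = s.
Ksp = [Ca²⁺][CO₃²⁻] = s · s = s^2
s^2 = 3.46×10⁻⁹
Taking the 2nd root, s = 5.88×10⁻⁵ mol L⁻¹.

5.88×10⁻⁵ M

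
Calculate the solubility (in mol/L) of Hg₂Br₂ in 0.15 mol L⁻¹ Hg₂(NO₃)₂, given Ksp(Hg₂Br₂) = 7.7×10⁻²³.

1.1×10⁻¹¹ M

Hg₂Br₂(s) ⇌ Hg₂²⁺(aq) + 2 Br⁻(aq)
Hg₂²⁺ is already present at 0.15 mol L⁻¹. If s mol/L of Hg₂Br₂ dissolves, [Br⁻] = 2s while [Hg₂²⁺] ≈ 0.15 mol L⁻¹.
Ksp = [Hg₂²⁺][Br⁻]^2 = (0.15)(2s)^2
(2s)^2 = 7.7×10⁻²³ / (0.15) = 5.1×10⁻²²
s = 1.1×10⁻¹¹ mol L⁻¹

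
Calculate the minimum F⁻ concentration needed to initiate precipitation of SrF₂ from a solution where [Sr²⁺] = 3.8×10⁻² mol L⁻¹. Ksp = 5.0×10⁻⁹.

3.6×10⁻⁴ M

Precipitation begins when Q = Ksp.
SrF₂(s) ⇌ Sr²⁺(aq) + 2 F⁻(aq)
Ksp = [Sr²⁺][F⁻]^2 = [F⁻]^2(3.8×10⁻²)
[F⁻]^2 = 5.0×10⁻⁹ / (3.8×10⁻²) = 1.3×10⁻⁷
[F⁻] = 3.6×10⁻⁴ mol L⁻¹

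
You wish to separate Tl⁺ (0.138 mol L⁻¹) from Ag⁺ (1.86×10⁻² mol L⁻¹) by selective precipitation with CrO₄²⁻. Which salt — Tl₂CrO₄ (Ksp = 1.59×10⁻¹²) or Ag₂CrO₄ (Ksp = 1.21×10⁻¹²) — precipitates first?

Each salt precipitates once Q = Ksp for that salt.
For Tl₂CrO₄: [CrO₄²⁻] = (Ksp/[Tl⁺]^2) = 8.35×10⁻¹¹ mol L⁻¹
For Ag₂CrO₄: [CrO₄²⁻] = (Ksp/[Ag⁺]^2) = 3.50×10⁻⁹ mol L⁻¹
The smaller threshold [CrO₄²⁻] is reached first, so Tl₂CrO₄ precipitates first.

Tl₂CrO₄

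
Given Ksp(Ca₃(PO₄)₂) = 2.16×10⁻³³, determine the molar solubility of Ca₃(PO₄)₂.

1.15×10⁻⁷ M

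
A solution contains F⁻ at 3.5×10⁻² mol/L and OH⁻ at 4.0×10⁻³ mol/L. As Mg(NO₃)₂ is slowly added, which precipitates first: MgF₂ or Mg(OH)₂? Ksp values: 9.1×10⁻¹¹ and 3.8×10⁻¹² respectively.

MgF₂

A salt starts to precipitate once the ion product Q reaches its Ksp.
For MgF₂: [Mg²⁺] = (Ksp/[F⁻]^2) = 7.4×10⁻⁸ mol/L
For Mg(OH)₂: [Mg²⁺] = (Ksp/[OH⁻]^2) = 2.4×10⁻⁷ mol/L
MgF₂ requires the lower [Mg²⁺], so it precipitates first.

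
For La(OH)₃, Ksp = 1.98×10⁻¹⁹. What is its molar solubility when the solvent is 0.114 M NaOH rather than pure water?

1.34×10⁻¹⁶ M

La(OH)₃(s) ⇌ La³⁺(aq) + 3 OH⁻(aq)
OH⁻ is already present at 0.114 M. If s mol/L of La(OH)₃ dissolves, [La³⁺] = s while [OH⁻] ≈ 0.114 M.
Ksp = [La³⁺][OH⁻]^3 = s(0.114)^3
s = 1.98×10⁻¹⁹ / (0.114)^3 = 1.34×10⁻¹⁶
s = 1.34×10⁻¹⁶ M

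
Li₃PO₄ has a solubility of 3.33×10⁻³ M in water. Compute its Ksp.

Li₃PO₄(s) ⇌ 3 Li⁺(aq) + PO₄³⁻(aq)
For each mole of Li₃PO₄ that dissolves per liter, [Li⁺] = 3s and [PO₄³⁻] = s; let s denote this solubility.
Ksp = [Li⁺]^3[PO₄³⁻] = (3s)^3 · s = 27s^4
Ksp = 27 × (3.33×10⁻³)^4 = 3.32×10⁻⁹

Ksp = 3.32×10⁻⁹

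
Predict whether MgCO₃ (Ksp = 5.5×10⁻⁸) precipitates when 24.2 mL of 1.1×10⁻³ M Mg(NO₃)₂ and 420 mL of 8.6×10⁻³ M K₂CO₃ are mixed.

Yes

Total volume after mixing = 24.2 + 420 = 444.2 mL.
[Mg²⁺] = (1.1×10⁻³)(24.2)/444.2 = 6.0×10⁻⁵ M
[CO₃²⁻] = (8.6×10⁻³)(420)/444.2 = 8.1×10⁻³ M
Q = [Mg²⁺][CO₃²⁻] = 4.9×10⁻⁷
Q = 4.9×10⁻⁷ > Ksp = 5.5×10⁻⁸, so the solution is supersaturated and MgCO₃ precipitates.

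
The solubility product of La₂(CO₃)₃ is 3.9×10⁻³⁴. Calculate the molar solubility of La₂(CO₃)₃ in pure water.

8.2×10⁻⁸ M

La₂(CO₃)₃(s) ⇌ 2 La³⁺(aq) + 3 CO₃²⁻(aq)
For each mole of La₂(CO₃)₃ that dissolves per liter, [La³⁺] = 2s and [CO₃²⁻] = 3s; let s denote this solubility.
Ksp = [La³⁺]^2[CO₃²⁻]^3 = (2s)^2 · (3s)^3 = 108s^5
108s^5 = 3.9×10⁻³⁴  ⇒  s^5 = 3.6×10⁻³⁶
s = 8.2×10⁻⁸ M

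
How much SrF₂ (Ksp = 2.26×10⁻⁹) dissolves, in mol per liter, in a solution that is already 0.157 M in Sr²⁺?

SrF₂(s) ⇌ Sr²⁺(aq) + 2 F⁻(aq)
With Sr²⁺ already at 0.157 M and s small, take [Sr²⁺] ≈ 0.157 M and [F⁻] = 2s.
Ksp = [Sr²⁺][F⁻]^2 = (0.157)(2s)^2
(2s)^2 = 2.26×10⁻⁹ / (0.157) = 1.44×10⁻⁸
s = 6.00×10⁻⁵ M

6.00×10⁻⁵ M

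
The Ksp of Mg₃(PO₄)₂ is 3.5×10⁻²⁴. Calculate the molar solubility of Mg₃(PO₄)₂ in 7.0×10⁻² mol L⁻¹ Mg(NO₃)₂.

Mg₃(PO₄)₂(s) ⇌ 3 Mg²⁺(aq) + 2 PO₄³⁻(aq)
Mg²⁺ is already present at 7.0×10⁻² mol L⁻¹. If s mol/L of Mg₃(PO₄)₂ dissolves, [PO₄³⁻] = 2s while [Mg²⁺] ≈ 7.0×10⁻² mol L⁻¹.
Ksp = [Mg²⁺]^3[PO₄³⁻]^2 = (7.0×10⁻²)^3(2s)^2
(2s)^2 = 3.5×10⁻²⁴ / (7.0×10⁻²)^3 = 1.0×10⁻²⁰
s = 5.1×10⁻¹¹ mol L⁻¹

5.1×10⁻¹¹ M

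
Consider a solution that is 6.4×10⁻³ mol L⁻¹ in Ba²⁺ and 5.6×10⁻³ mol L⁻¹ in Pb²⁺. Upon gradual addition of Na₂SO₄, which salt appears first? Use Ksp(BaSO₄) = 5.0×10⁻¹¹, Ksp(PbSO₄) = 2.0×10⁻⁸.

BaSO₄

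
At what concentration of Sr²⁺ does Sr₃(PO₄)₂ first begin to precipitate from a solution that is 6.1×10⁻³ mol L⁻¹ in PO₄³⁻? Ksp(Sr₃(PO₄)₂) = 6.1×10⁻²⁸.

A salt starts to precipitate once the ion product Q reaches its Ksp.
Sr₃(PO₄)₂(s) ⇌ 3 Sr²⁺(aq) + 2 PO₄³⁻(aq)
Ksp = [Sr²⁺]^3[PO₄³⁻]^2 = [Sr²⁺]^3(6.1×10⁻³)^2
[Sr²⁺]^3 = 6.1×10⁻²⁸ / (6.1×10⁻³)^2 = 1.6×10⁻²³
[Sr²⁺] = 2.5×10⁻⁸ mol L⁻¹

2.5×10⁻⁸ M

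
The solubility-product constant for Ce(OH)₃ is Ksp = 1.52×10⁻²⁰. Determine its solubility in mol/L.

Ce(OH)₃(s) ⇌ Ce³⁺(aq) + 3 OH⁻(aq)
For each mole of Ce(OH)₃ that dissolves per liter, [Ce³⁺] = s and [OH⁻] = 3s; let s denote this solubility.
Ksp = [Ce³⁺][OH⁻]^3 = s · (3s)^3 = 27s^4
27s^4 = 1.52×10⁻²⁰  ⇒  s^4 = 5.63×10⁻²²
Taking the 4th root, s = 4.87×10⁻⁶ mol L⁻¹.

4.87×10⁻⁶ M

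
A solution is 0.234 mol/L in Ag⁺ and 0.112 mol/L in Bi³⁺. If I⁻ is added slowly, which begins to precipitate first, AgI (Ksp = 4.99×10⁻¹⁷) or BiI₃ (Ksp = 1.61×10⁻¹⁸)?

Precipitation begins when Q = Ksp.
For AgI: [I⁻] = (Ksp/[Ag⁺]) = 2.13×10⁻¹⁶ mol/L
For BiI₃: [I⁻] = (Ksp/[Bi³⁺])^(1/3) = 2.43×10⁻⁶ mol/L
Since AgI needs less I⁻ to reach saturation, it precipitates first.

AgI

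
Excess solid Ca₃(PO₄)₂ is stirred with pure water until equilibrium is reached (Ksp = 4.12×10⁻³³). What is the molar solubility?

1.31×10⁻⁷ M

Ca₃(PO₄)₂(s) ⇌ 3 Ca²⁺(aq) + 2 PO₄³⁻(aq)
If s mol/L of Ca₃(PO₄)₂ dissolves, [Ca²⁺] = 3s and [PO₄³⁻] = 2s.
Ksp = [Ca²⁺]^3[PO₄³⁻]^2 = (3s)^3 · (2s)^2 = 108s^5
108s^5 = 4.12×10⁻³³  ⇒  s^5 = 3.81×10⁻³⁵
s = (3.81×10⁻³⁵)^(1/5) = 1.31×10⁻⁷ mol/L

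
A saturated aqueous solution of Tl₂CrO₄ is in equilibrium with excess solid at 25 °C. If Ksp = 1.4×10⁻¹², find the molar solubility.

7.0×10⁻⁵ M

Tl₂CrO₄(s) ⇌ 2 Tl⁺(aq) + CrO₄²⁻(aq)
For each mole of Tl₂CrO₄ that dissolves per liter, [Tl⁺] = 2s and [CrO₄²⁻] = s; let s denote this solubility.
Ksp = [Tl⁺]^2[CrO₄²⁻] = (2s)^2 · s = 4s^3
4s^3 = 1.4×10⁻¹²  ⇒  s^3 = 3.5×10⁻¹³
Taking the 3rd root, s = 7.0×10⁻⁵ mol L⁻¹.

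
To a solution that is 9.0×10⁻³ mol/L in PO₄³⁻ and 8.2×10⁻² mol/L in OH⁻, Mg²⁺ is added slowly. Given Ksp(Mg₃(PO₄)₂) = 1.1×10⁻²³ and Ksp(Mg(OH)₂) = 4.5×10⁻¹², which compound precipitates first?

Mg(OH)₂

Each salt precipitates once Q = Ksp for that salt.
For Mg₃(PO₄)₂: [Mg²⁺] = (Ksp/[PO₄³⁻]^2)^(1/3) = 5.1×10⁻⁷ mol/L
For Mg(OH)₂: [Mg²⁺] = (Ksp/[OH⁻]^2) = 6.7×10⁻¹⁰ mol/L
Mg(OH)₂ requires the lower [Mg²⁺], so it precipitates first.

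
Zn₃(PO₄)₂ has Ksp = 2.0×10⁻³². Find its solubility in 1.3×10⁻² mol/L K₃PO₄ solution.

1.6×10⁻¹⁰ M

Zn₃(PO₄)₂(s) ⇌ 3 Zn²⁺(aq) + 2 PO₄³⁻(aq)
Let s be the solubility of Zn₃(PO₄)₂ here. The common ion gives [PO₄³⁻] ≈ 1.3×10⁻² mol/L, and [Zn²⁺] = 3s.
Ksp = [Zn²⁺]^3[PO₄³⁻]^2 = (3s)^3(1.3×10⁻²)^2
(3s)^3 = 2.0×10⁻³² / (1.3×10⁻²)^2 = 1.2×10⁻²⁸
s = 1.6×10⁻¹⁰ mol/L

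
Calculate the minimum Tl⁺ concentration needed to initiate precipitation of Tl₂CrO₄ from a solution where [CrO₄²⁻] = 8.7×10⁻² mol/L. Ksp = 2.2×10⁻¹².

5.0×10⁻⁶ M

The threshold for precipitation is Q = Ksp.
Tl₂CrO₄(s) ⇌ 2 Tl⁺(aq) + CrO₄²⁻(aq)
Ksp = [Tl⁺]^2[CrO₄²⁻] = [Tl⁺]^2(8.7×10⁻²)
[Tl⁺]^2 = 2.2×10⁻¹² / (8.7×10⁻²) = 2.5×10⁻¹¹
[Tl⁺] = 5.0×10⁻⁶ mol/L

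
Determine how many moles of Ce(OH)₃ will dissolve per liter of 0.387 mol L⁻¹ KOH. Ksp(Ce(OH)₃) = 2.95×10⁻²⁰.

Ce(OH)₃(s) ⇌ Ce³⁺(aq) + 3 OH⁻(aq)
Let s be the solubility of Ce(OH)₃ here. The common ion gives [OH⁻] ≈ 0.387 mol L⁻¹, and [Ce³⁺] = s.
Ksp = [Ce³⁺][OH⁻]^3 = s(0.387)^3
s = 2.95×10⁻²⁰ / (0.387)^3 = 5.09×10⁻¹⁹
s = 5.09×10⁻¹⁹ mol L⁻¹

5.09×10⁻¹⁹ M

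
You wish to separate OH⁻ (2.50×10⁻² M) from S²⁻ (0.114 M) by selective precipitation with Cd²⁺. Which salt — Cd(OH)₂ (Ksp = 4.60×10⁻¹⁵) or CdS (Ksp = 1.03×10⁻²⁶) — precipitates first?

CdS

A salt starts to precipitate once the ion product Q reaches its Ksp.
For Cd(OH)₂: [Cd²⁺] = (Ksp/[OH⁻]^2) = 7.36×10⁻¹² M
For CdS: [Cd²⁺] = (Ksp/[S²⁻]) = 9.04×10⁻²⁶ M
CdS requires the lower [Cd²⁺], so it precipitates first.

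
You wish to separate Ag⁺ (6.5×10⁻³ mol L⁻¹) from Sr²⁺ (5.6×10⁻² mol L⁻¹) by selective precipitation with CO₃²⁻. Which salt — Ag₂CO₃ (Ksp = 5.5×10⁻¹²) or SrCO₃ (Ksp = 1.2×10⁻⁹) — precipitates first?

Precipitation begins when Q = Ksp.
For Ag₂CO₃: [CO₃²⁻] = (Ksp/[Ag⁺]^2) = 1.3×10⁻⁷ mol L⁻¹
For SrCO₃: [CO₃²⁻] = (Ksp/[Sr²⁺]) = 2.1×10⁻⁸ mol L⁻¹
SrCO₃ requires the lower [CO₃²⁻], so it precipitates first.

SrCO₃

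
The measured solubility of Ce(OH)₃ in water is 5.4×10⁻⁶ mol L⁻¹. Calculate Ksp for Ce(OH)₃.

Ksp = 2.3×10⁻²⁰

Ce(OH)₃(s) ⇌ Ce³⁺(aq) + 3 OH⁻(aq)
With molar solubility s: [Ce³⁺] = s, [OH⁻] = 3s.
Ksp = [Ce³⁺][OH⁻]^3 = s · (3s)^3 = 27s^4
Ksp = 27 × (5.4×10⁻⁶)^4 = 2.3×10⁻²⁰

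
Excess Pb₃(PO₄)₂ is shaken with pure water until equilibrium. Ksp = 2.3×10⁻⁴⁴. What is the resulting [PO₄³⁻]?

1.5×10⁻⁹ M

Pb₃(PO₄)₂(s) ⇌ 3 Pb²⁺(aq) + 2 PO₄³⁻(aq)
Let s be the molar solubility. Then [Pb²⁺] = 3s and [PO₄³⁻] = 2s.
Ksp = [Pb²⁺]^3[PO₄³⁻]^2 = (3s)^3 · (2s)^2 = 108s^5 = 2.3×10⁻⁴⁴
s = 7.3×10⁻¹⁰ mol/L
[PO₄³⁻] = 2s = 1.5×10⁻⁹ mol/L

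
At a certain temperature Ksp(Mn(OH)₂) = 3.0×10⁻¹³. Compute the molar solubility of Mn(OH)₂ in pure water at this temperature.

4.2×10⁻⁵ M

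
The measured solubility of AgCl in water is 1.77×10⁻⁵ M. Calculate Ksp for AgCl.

Ksp = 3.13×10⁻¹⁰

AgCl(s) ⇌ Ag⁺(aq) + Cl⁻(aq)
Call the molar solubility s, so that [Ag⁺] = s and [Cl⁻] = s.
Ksp = [Ag⁺][Cl⁻] = s · s = s^2
Ksp = (1.77×10⁻⁵)^2 = 3.13×10⁻¹⁰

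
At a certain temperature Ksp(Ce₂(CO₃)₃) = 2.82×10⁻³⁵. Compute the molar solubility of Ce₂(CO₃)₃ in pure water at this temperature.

Ce₂(CO₃)₃(s) ⇌ 2 Ce³⁺(aq) + 3 CO₃²⁻(aq)
If s mol/L of Ce₂(CO₃)₃ dissolves, [Ce³⁺] = 2s and [CO₃²⁻] = 3s.
Ksp = [Ce³⁺]^2[CO₃²⁻]^3 = (2s)^2 · (3s)^3 = 108s^5
108s^5 = 2.82×10⁻³⁵  ⇒  s^5 = 2.61×10⁻³⁷
s = (2.61×10⁻³⁷)^(1/5) = 4.82×10⁻⁸ M

4.82×10⁻⁸ M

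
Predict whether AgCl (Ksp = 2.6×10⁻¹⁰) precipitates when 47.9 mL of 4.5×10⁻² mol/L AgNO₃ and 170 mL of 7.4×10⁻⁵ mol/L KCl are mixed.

Yes

The combined volume is 217.9 mL.
[Ag⁺] = (4.5×10⁻²)(47.9)/217.9 = 9.9×10⁻³ mol/L
[Cl⁻] = (7.4×10⁻⁵)(170)/217.9 = 5.8×10⁻⁵ mol/L
Q = [Ag⁺][Cl⁻] = 5.7×10⁻⁷
Because Q > Ksp (5.7×10⁻⁷ vs 2.6×10⁻¹⁰), a precipitate of AgCl forms.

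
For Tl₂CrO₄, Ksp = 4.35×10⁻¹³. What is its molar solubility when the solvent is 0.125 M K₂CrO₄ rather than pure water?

9.33×10⁻⁷ M

Tl₂CrO₄(s) ⇌ 2 Tl⁺(aq) + CrO₄²⁻(aq)
With CrO₄²⁻ already at 0.125 M and s small, take [CrO₄²⁻] ≈ 0.125 M and [Tl⁺] = 2s.
Ksp = [Tl⁺]^2[CrO₄²⁻] = (2s)^2(0.125)
(2s)^2 = 4.35×10⁻¹³ / (0.125) = 3.48×10⁻¹²
s = 9.33×10⁻⁷ M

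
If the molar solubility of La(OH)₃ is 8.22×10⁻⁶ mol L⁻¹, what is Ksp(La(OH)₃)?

Ksp = 1.23×10⁻¹⁹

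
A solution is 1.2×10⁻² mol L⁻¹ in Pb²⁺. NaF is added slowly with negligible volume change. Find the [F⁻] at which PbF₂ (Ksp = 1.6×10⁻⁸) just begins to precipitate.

The threshold for precipitation is Q = Ksp.
PbF₂(s) ⇌ Pb²⁺(aq) + 2 F⁻(aq)
Ksp = [Pb²⁺][F⁻]^2 = [F⁻]^2(1.2×10⁻²)
[F⁻]^2 = 1.6×10⁻⁸ / (1.2×10⁻²) = 1.3×10⁻⁶
[F⁻] = 1.2×10⁻³ mol L⁻¹

1.2×10⁻³ M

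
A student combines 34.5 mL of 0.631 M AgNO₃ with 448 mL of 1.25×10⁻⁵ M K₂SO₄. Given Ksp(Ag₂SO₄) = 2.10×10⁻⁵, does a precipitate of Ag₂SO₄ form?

No

Total volume after mixing = 34.5 + 448 = 482.5 mL.
[Ag⁺] = (0.631)(34.5)/482.5 = 4.51×10⁻² M
[SO₄²⁻] = (1.25×10⁻⁵)(448)/482.5 = 1.16×10⁻⁵ M
Q = [Ag⁺]^2[SO₄²⁻] = 2.36×10⁻⁸
Q = 2.36×10⁻⁸ < Ksp = 2.10×10⁻⁵, so the solution is unsaturated and no precipitate forms.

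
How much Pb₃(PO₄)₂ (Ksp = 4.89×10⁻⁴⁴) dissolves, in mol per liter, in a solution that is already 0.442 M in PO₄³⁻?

Pb₃(PO₄)₂(s) ⇌ 3 Pb²⁺(aq) + 2 PO₄³⁻(aq)
With PO₄³⁻ already at 0.442 M and s small, take [PO₄³⁻] ≈ 0.442 M and [Pb²⁺] = 3s.
Ksp = [Pb²⁺]^3[PO₄³⁻]^2 = (3s)^3(0.442)^2
(3s)^3 = 4.89×10⁻⁴⁴ / (0.442)^2 = 2.50×10⁻⁴³
s = 2.10×10⁻¹⁵ M

2.10×10⁻¹⁵ M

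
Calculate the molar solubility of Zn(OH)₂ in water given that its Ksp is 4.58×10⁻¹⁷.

2.25×10⁻⁶ M

Zn(OH)₂(s) ⇌ Zn²⁺(aq) + 2 OH⁻(aq)
With molar solubility s: [Zn²⁺] = s, [OH⁻] = 2s.
Ksp = [Zn²⁺][OH⁻]^2 = s · (2s)^2 = 4s^3
4s^3 = 4.58×10⁻¹⁷  ⇒  s^3 = 1.15×10⁻¹⁷
s = 2.25×10⁻⁶ mol L⁻¹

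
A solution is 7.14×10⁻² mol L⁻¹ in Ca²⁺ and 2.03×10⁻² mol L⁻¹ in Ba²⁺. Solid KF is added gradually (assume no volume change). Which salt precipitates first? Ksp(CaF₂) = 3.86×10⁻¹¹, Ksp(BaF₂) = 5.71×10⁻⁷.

CaF₂

Precipitation of each salt begins when its ion product equals Ksp.
For CaF₂: [F⁻] = (Ksp/[Ca²⁺])^(1/2) = 2.33×10⁻⁵ mol L⁻¹
For BaF₂: [F⁻] = (Ksp/[Ba²⁺])^(1/2) = 5.30×10⁻³ mol L⁻¹
CaF₂ requires the lower [F⁻], so it precipitates first.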